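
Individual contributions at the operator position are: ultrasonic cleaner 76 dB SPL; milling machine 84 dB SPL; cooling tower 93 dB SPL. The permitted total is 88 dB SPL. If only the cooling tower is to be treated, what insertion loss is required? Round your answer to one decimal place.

7.7 dB

Everything except the cooling tower sums to 10^(76/10) + 10^(84/10) = 2.910e+08 in linear terms, 84.64 dB SPL.
To meet 88 dB SPL overall, the treated cooling tower may contribute at most 10^(88/10) − 2.910e+08 = 3.400e+08, i.e. 85.31 dB SPL.
So the cooling tower must be reduced from 93 to 85.31 dB SPL: IL = 7.69 dB.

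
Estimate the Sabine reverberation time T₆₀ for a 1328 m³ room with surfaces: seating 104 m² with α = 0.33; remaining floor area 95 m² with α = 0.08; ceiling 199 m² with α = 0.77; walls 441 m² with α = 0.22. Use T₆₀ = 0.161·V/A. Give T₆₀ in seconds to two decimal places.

0.73 s

Total absorption A = 104·0.33 + 95·0.08 + 199·0.77 + 441·0.22 = 292.17 m² sabins.
T₆₀ = 0.161 × 1328 / 292.17 = 0.732 s.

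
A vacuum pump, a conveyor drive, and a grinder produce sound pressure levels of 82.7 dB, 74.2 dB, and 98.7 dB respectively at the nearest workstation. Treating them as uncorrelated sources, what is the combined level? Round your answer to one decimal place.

98.8 dB

Incoherent sources combine by intensity addition: L_total = 10·log₁₀(Σ 10^(L_i/10)).
Σ 10^(L/10) = 10^(82.7/10) + 10^(74.2/10) + 10^(98.7/10) = 7.626e+09.
L_total = 10·log₁₀(7.626e+09) = 98.82 dB.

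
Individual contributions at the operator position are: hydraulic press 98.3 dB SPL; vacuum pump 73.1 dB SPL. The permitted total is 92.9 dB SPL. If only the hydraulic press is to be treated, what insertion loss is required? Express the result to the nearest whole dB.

5 dB

Fixed contribution from the other source: Σ 10^(L/10) = 10^(73.1/10) = 2.042e+07 (73.10 dB SPL).
To meet 92.9 dB SPL overall, the treated hydraulic press may contribute at most 10^(92.9/10) − 2.042e+07 = 1.929e+09, i.e. 92.85 dB SPL.
Required insertion loss = 98.3 − 92.85 = 5.45 dB.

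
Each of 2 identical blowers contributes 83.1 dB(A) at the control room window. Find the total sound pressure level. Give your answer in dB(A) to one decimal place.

86.1 dB(A)

L_total = L₁ + 10·log₁₀ N for N identical incoherent sources.
L_total = 83.1 + 10·log₁₀(2) = 83.1 + 3.010 = 86.11 dB(A).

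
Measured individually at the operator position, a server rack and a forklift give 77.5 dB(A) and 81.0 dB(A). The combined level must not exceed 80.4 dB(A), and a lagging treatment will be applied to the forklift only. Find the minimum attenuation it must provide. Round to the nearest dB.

4 dB

Fixed contribution from the other source: Σ 10^(L/10) = 10^(77.5/10) = 5.623e+07 (77.50 dB(A)).
To meet 80.4 dB(A) overall, the treated forklift may contribute at most 10^(80.4/10) − 5.623e+07 = 5.341e+07, i.e. 77.28 dB(A).
Required insertion loss = 81.0 − 77.28 = 3.72 dB.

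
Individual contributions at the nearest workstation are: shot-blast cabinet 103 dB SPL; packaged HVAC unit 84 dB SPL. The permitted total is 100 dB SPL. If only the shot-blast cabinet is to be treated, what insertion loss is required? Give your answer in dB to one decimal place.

Fixed contribution from the other source: Σ 10^(L/10) = 10^(84/10) = 2.512e+08 (84.00 dB SPL).
To meet 100 dB SPL overall, the treated shot-blast cabinet may contribute at most 10^(100/10) − 2.512e+08 = 9.749e+09, i.e. 99.89 dB SPL.
So the shot-blast cabinet must be reduced from 103 to 99.89 dB SPL: IL = 3.11 dB.

3.1 dB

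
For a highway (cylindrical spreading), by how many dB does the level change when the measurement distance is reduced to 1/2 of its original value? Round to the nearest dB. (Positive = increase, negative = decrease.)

A line source loses 3 dB per doubling of distance; generally ΔL = −10·log₁₀(r₂/r₁).
ΔL = −10·log₁₀(0.5) = +3.01 dB.

+3 dB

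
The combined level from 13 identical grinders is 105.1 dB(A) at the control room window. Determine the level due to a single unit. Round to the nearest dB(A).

Dividing the total intensity by 13 lowers the level by 10·log₁₀ 13 = 11.139 dB: L₁ = 105.1 − 11.139.

94 dB(A)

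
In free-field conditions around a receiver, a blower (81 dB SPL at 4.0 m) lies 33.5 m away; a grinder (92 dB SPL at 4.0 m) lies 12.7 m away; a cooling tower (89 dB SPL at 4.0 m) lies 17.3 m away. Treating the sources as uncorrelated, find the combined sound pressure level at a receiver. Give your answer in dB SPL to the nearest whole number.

First find each source's level at the receiver (point-source: −20·log₁₀(r/r_ref)), then combine on an intensity basis.
blower: 81 − 20·log₁₀(33.5/4.0) = 81 − 18.46 = 62.54 dB SPL.
grinder: 92 − 20·log₁₀(12.7/4.0) = 92 − 10.03 = 81.97 dB SPL.
cooling tower: 89 − 20·log₁₀(17.3/4.0) = 89 − 12.72 = 76.28 dB SPL.
Σ 10^(L/10) = 2.015e+08 → L_total = 10·log₁₀(2.015e+08) = 83.04 dB SPL.

83 dB SPL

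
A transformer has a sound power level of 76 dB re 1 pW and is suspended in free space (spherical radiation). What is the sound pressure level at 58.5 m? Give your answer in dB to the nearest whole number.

The power spreads over a sphere of area 4π·r², so L_p = L_w − 10·log₁₀(4π·r²).
4π·r² = 4.301e+04 m², 10·log₁₀ of that is 46.335 dB.
L_p = 76 − 46.335 = 29.66 dB.

30 dB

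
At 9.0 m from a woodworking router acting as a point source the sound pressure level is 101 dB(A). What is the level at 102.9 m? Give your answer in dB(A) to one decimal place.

Spherical spreading from a point source gives a 20·log₁₀(r₂/r₁) drop.
L₂ = 101 − 20·log₁₀(102.9/9.0) = 101 − 21.163 = 79.84 dB(A).

79.8 dB(A)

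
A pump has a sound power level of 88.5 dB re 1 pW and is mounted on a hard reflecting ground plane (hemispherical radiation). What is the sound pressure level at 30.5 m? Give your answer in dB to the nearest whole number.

51 dB

Free-field hemispherical radiation: L_p = L_w − 10·log₁₀(2π·r²), r = 30.5 m.
2π·r² = 5845 m², 10·log₁₀ of that is 37.668 dB.
L_p = 88.5 − 37.668 = 50.83 dB.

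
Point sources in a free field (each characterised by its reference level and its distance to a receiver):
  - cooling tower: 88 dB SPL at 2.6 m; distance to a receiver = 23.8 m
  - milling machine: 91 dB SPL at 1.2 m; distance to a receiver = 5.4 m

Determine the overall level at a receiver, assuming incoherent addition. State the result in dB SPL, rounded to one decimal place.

78.4 dB SPL

First find each source's level at the receiver (point-source: −20·log₁₀(r/r_ref)), then combine on an intensity basis.
cooling tower: 88 − 20·log₁₀(23.8/2.6) = 88 − 19.23 = 68.77 dB SPL.
milling machine: 91 − 20·log₁₀(5.4/1.2) = 91 − 13.06 = 77.94 dB SPL.
Σ 10^(L/10) = 6.970e+07 → L_total = 10·log₁₀(6.970e+07) = 78.43 dB SPL.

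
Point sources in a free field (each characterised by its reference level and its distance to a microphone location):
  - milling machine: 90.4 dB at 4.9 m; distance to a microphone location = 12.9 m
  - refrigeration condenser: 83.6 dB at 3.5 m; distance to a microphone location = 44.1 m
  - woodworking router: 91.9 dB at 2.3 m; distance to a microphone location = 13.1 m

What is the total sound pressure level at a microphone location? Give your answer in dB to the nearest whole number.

83 dB

Apply inverse-square spreading to bring every level to the receiver, then sum 10^(L/10).
milling machine: 90.4 − 20·log₁₀(12.9/4.9) = 90.4 − 8.41 = 81.99 dB.
refrigeration condenser: 83.6 − 20·log₁₀(44.1/3.5) = 83.6 − 22.01 = 61.59 dB.
woodworking router: 91.9 − 20·log₁₀(13.1/2.3) = 91.9 − 15.11 = 76.79 dB.
Σ 10^(L/10) = 2.074e+08 → L_total = 10·log₁₀(2.074e+08) = 83.17 dB.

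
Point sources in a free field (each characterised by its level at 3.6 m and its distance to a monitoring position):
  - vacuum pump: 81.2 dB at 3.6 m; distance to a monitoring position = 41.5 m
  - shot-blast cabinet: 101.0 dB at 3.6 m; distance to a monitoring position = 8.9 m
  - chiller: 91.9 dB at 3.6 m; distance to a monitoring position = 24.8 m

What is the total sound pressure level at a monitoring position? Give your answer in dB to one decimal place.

First find each source's level at the receiver (point-source: −20·log₁₀(r/r_ref)), then combine on an intensity basis.
vacuum pump: 81.2 − 20·log₁₀(41.5/3.6) = 81.2 − 21.23 = 59.97 dB.
shot-blast cabinet: 101.0 − 20·log₁₀(8.9/3.6) = 101.0 − 7.86 = 93.14 dB.
chiller: 91.9 − 20·log₁₀(24.8/3.6) = 91.9 − 16.76 = 75.14 dB.
Σ 10^(L/10) = 2.093e+09 → L_total = 10·log₁₀(2.093e+09) = 93.21 dB.

93.2 dB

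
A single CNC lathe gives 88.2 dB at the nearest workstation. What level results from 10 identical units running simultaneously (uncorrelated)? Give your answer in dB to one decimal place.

98.2 dB

L_total = L₁ + 10·log₁₀ N for N identical incoherent sources.
L_total = 88.2 + 10·log₁₀(10) = 88.2 + 10.000 = 98.20 dB.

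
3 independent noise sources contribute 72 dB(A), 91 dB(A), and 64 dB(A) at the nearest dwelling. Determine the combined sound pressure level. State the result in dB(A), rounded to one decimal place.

Incoherent sources combine by intensity addition: L_total = 10·log₁₀(Σ 10^(L_i/10)).
Σ 10^(L/10) = 10^(72/10) + 10^(91/10) + 10^(64/10) = 1.277e+09.
L_total = 10·log₁₀(1.277e+09) = 91.06 dB(A).

91.1 dB(A)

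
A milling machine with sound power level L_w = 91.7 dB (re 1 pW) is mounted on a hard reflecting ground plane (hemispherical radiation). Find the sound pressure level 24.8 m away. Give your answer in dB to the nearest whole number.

56 dB

L_p = L_w − 10·log₁₀(2π·r²) with r = 24.8 m.
2π·r² = 3864 m², 10·log₁₀ of that is 35.871 dB.
L_p = 91.7 − 35.871 = 55.83 dB.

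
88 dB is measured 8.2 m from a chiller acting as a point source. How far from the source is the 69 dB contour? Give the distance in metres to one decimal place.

73.1 m

The 19.0 dB drop corresponds to a distance ratio of 10^(19.0/20) for a point source.
r₂ = 8.2·10^((88−69)/20) = 8.2·10^(19.0/20) = 73.08 m.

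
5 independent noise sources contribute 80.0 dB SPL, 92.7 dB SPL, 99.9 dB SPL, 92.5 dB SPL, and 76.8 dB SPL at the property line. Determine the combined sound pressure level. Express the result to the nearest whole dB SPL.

Incoherent sources combine by intensity addition: L_total = 10·log₁₀(Σ 10^(L_i/10)).
Σ 10^(L/10) = 10^(80.0/10) + 10^(92.7/10) + 10^(99.9/10) + 10^(92.5/10) + 10^(76.8/10) = 1.356e+10.
L_total = 10·log₁₀(1.356e+10) = 101.32 dB SPL.

101 dB SPL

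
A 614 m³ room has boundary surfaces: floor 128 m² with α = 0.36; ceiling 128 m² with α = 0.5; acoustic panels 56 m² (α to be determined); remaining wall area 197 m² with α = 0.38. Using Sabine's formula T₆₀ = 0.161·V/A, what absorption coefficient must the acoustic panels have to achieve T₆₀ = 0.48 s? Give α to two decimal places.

A = 0.161·V/T₆₀ = 0.161·614/0.48 = 205.95 m² sabins.
Absorption from the other surfaces = 128·0.36 + 128·0.5 + 197·0.38 = 184.94 m², so the acoustic panels must supply 21.01 m² over 56 m².
α = 21.01/56 = 0.375.

0.38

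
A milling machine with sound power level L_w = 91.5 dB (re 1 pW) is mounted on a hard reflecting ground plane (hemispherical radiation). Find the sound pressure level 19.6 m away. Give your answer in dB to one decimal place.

Free-field hemispherical radiation: L_p = L_w − 10·log₁₀(2π·r²), r = 19.6 m.
2π·r² = 2414 m², 10·log₁₀ of that is 33.827 dB.
L_p = 91.5 − 33.827 = 57.67 dB.

57.7 dB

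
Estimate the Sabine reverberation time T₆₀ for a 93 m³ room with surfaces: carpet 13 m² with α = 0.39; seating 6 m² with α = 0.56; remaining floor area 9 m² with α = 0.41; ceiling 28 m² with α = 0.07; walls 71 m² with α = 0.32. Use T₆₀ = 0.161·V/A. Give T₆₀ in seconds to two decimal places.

Total absorption A = 13·0.39 + 6·0.56 + 9·0.41 + 28·0.07 + 71·0.32 = 36.80 m² sabins.
T₆₀ = 0.161·V/A = 0.161·93/36.80 = 0.407 s.

0.41 s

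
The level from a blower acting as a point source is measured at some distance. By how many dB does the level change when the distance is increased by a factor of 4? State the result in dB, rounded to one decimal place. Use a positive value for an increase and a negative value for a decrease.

-12.0 dB

A point source loses 6 dB per doubling of distance; generally ΔL = −20·log₁₀(r₂/r₁).
ΔL = −20·log₁₀(4) = -12.04 dB.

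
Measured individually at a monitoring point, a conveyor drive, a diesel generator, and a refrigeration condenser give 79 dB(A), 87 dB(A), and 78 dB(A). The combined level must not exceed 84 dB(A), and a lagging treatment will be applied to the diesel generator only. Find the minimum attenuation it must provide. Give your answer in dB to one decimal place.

6.6 dB

The untreated sources together contribute 10^(79/10) + 10^(78/10) = 1.425e+08, i.e. 81.54 dB(A).
To meet 84 dB(A) overall, the treated diesel generator may contribute at most 10^(84/10) − 1.425e+08 = 1.087e+08, i.e. 80.36 dB(A).
So the diesel generator must be reduced from 87 to 80.36 dB(A): IL = 6.64 dB.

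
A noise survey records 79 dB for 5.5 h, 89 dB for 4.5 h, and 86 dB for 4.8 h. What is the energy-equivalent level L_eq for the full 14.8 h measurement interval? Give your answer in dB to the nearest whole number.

86 dB

The energy average is taken in the linear domain: L_eq = 10·log₁₀[(Σ tᵢ·10^(Lᵢ/10))/T], T = 14.8 h.
Σ tᵢ·10^(Lᵢ/10) = 5.5·10^(79/10) + 4.5·10^(89/10) + 4.8·10^(86/10) = 5.922e+09.
L_eq = 10·log₁₀(5.922e+09/14.8) = 86.02 dB.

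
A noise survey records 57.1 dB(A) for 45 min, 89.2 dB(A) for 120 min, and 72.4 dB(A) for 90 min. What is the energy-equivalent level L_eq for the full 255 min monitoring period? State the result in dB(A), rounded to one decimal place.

Weight each interval's intensity by its duration and average over T = 255 min:
Σ tᵢ·10^(Lᵢ/10) = 45·10^(57.1/10) + 120·10^(89.2/10) + 90·10^(72.4/10) = 1.014e+11.
L_eq = 10·log₁₀(1.014e+11/255) = 85.99 dB(A).

86.0 dB(A)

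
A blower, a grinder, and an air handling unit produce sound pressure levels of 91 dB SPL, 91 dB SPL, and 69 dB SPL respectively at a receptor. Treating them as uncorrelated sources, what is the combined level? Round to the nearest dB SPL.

For uncorrelated sources the intensities add, so convert each level to linear form, sum, and take 10·log₁₀ of the total.
Σ 10^(L/10) = 10^(91/10) + 10^(91/10) + 10^(69/10) = 2.526e+09.
L_total = 10·log₁₀(2.526e+09) = 94.02 dB SPL.

94 dB SPL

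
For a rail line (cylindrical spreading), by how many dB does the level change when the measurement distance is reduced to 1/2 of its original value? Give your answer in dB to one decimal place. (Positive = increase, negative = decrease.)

+3.0 dB

A line source loses 3 dB per doubling of distance; generally ΔL = −10·log₁₀(r₂/r₁).
ΔL = −10·log₁₀(0.5) = +3.01 dB.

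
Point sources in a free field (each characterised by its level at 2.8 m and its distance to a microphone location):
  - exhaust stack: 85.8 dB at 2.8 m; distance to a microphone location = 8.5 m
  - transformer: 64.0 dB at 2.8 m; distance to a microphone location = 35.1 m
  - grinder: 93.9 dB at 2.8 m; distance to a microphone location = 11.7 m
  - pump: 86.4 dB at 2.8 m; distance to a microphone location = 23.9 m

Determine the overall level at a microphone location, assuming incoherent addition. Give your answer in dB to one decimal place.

82.7 dB

Apply inverse-square spreading to bring every level to the receiver, then sum 10^(L/10).
exhaust stack: 85.8 − 20·log₁₀(8.5/2.8) = 85.8 − 9.65 = 76.15 dB.
transformer: 64.0 − 20·log₁₀(35.1/2.8) = 64.0 − 21.96 = 42.04 dB.
grinder: 93.9 − 20·log₁₀(11.7/2.8) = 93.9 − 12.42 = 81.48 dB.
pump: 86.4 − 20·log₁₀(23.9/2.8) = 86.4 − 18.62 = 67.78 dB.
Σ 10^(L/10) = 1.878e+08 → L_total = 10·log₁₀(1.878e+08) = 82.74 dB.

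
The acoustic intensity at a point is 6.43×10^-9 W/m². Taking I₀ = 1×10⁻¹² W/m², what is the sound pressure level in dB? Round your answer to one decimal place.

Dividing by I₀ shifts the exponent by 12: I/I₀ = 6.43×10^3.
L = 10·(0.8082 + 3) = 38.08 dB.

38.1 dB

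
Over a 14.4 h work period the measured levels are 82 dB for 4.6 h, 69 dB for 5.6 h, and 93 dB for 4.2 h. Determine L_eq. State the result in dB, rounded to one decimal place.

88.0 dB

L_eq = 10·log₁₀[(1/T)·Σ tᵢ·10^(Lᵢ/10)] with T = 14.4 h.
Σ tᵢ·10^(Lᵢ/10) = 4.6·10^(82/10) + 5.6·10^(69/10) + 4.2·10^(93/10) = 9.154e+09.
L_eq = 10·log₁₀(9.154e+09/14.4) = 88.03 dB.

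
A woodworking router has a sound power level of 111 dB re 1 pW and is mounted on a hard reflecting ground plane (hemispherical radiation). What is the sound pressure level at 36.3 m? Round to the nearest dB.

72 dB

The power spreads over a hemisphere of area 2π·r², so L_p = L_w − 10·log₁₀(2π·r²).
2π·r² = 8279 m², 10·log₁₀ of that is 39.180 dB.
L_p = 111 − 39.180 = 71.82 dB.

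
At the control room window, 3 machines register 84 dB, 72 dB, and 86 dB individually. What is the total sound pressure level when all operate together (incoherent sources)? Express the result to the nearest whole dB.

88 dB

Incoherent sources combine by intensity addition: L_total = 10·log₁₀(Σ 10^(L_i/10)).
Σ 10^(L/10) = 10^(84/10) + 10^(72/10) + 10^(86/10) = 6.651e+08.
L_total = 10·log₁₀(6.651e+08) = 88.23 dB.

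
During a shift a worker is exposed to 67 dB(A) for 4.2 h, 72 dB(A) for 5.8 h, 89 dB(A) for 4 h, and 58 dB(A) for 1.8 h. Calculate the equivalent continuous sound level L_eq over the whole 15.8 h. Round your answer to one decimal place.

The energy average is taken in the linear domain: L_eq = 10·log₁₀[(Σ tᵢ·10^(Lᵢ/10))/T], T = 15.8 h.
Σ tᵢ·10^(Lᵢ/10) = 4.2·10^(67/10) + 5.8·10^(72/10) + 4·10^(89/10) + 1.8·10^(58/10) = 3.291e+09.
L_eq = 10·log₁₀(3.291e+09/15.8) = 83.19 dB(A).

83.2 dB(A)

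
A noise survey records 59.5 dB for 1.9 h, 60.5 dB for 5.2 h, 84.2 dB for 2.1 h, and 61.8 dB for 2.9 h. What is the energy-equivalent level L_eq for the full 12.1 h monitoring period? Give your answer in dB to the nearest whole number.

77 dB

L_eq = 10·log₁₀[(1/T)·Σ tᵢ·10^(Lᵢ/10)] with T = 12.1 h.
Σ tᵢ·10^(Lᵢ/10) = 1.9·10^(59.5/10) + 5.2·10^(60.5/10) + 2.1·10^(84.2/10) + 2.9·10^(61.8/10) = 5.643e+08.
L_eq = 10·log₁₀(5.643e+08/12.1) = 76.69 dB.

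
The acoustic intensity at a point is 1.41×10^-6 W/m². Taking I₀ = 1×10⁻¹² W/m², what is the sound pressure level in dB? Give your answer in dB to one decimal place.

61.5 dB

I/I₀ = 1.41×10^-6/10⁻¹² = 1.41×10^6, and L = 10·log₁₀(I/I₀).
L = 10·(0.1492 + 6) = 61.49 dB.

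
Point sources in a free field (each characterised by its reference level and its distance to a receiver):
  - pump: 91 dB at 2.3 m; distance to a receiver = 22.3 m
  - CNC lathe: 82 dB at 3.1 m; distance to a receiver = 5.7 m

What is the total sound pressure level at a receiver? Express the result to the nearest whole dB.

Propagate each source to the receiver with L = L_ref − 20·log₁₀(r/r_ref), then add intensities.
pump: 91 − 20·log₁₀(22.3/2.3) = 91 − 19.73 = 71.27 dB.
CNC lathe: 82 − 20·log₁₀(5.7/3.1) = 82 − 5.29 = 76.71 dB.
Σ 10^(L/10) = 6.027e+07 → L_total = 10·log₁₀(6.027e+07) = 77.80 dB.

78 dB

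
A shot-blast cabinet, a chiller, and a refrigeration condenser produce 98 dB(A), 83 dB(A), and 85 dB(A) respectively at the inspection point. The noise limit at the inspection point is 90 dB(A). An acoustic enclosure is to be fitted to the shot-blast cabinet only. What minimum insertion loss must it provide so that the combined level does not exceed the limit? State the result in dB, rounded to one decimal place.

11.1 dB

Everything except the shot-blast cabinet sums to 10^(83/10) + 10^(85/10) = 5.158e+08 in linear terms, 87.12 dB(A).
To meet 90 dB(A) overall, the treated shot-blast cabinet may contribute at most 10^(90/10) − 5.158e+08 = 4.842e+08, i.e. 86.85 dB(A).
Required insertion loss = 98 − 86.85 = 11.15 dB.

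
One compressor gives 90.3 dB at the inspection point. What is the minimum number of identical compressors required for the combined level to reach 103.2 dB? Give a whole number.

20

N identical sources give L₁ + 10·log₁₀ N, so require 10·log₁₀ N ≥ 103.2 − 90.3 = 12.9 dB.
N ≥ 10^(12.9/10) = 19.498, so N = 20.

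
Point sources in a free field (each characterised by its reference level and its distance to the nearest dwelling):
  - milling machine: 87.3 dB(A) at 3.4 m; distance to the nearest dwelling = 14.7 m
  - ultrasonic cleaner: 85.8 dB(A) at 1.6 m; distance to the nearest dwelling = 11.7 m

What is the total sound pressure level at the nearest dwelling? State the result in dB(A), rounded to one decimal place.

75.5 dB(A)

First find each source's level at the receiver (point-source: −20·log₁₀(r/r_ref)), then combine on an intensity basis.
milling machine: 87.3 − 20·log₁₀(14.7/3.4) = 87.3 − 12.72 = 74.58 dB(A).
ultrasonic cleaner: 85.8 − 20·log₁₀(11.7/1.6) = 85.8 − 17.28 = 68.52 dB(A).
Σ 10^(L/10) = 3.584e+07 → L_total = 10·log₁₀(3.584e+07) = 75.54 dB(A).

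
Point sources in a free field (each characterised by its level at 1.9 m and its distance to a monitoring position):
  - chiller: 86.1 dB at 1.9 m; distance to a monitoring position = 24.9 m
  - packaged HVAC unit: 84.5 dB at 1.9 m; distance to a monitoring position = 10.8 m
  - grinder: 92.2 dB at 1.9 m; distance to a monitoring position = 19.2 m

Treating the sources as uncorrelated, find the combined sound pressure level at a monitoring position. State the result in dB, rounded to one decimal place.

Propagate each source to the receiver with L = L_ref − 20·log₁₀(r/r_ref), then add intensities.
chiller: 86.1 − 20·log₁₀(24.9/1.9) = 86.1 − 22.35 = 63.75 dB.
packaged HVAC unit: 84.5 − 20·log₁₀(10.8/1.9) = 84.5 − 15.09 = 69.41 dB.
grinder: 92.2 − 20·log₁₀(19.2/1.9) = 92.2 − 20.09 = 72.11 dB.
Σ 10^(L/10) = 2.735e+07 → L_total = 10·log₁₀(2.735e+07) = 74.37 dB.

74.4 dB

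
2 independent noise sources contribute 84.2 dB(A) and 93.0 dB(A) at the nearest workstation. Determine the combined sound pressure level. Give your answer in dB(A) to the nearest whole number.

For uncorrelated sources the intensities add, so convert each level to linear form, sum, and take 10·log₁₀ of the total.
Σ 10^(L/10) = 10^(84.2/10) + 10^(93.0/10) = 2.258e+09.
L_total = 10·log₁₀(2.258e+09) = 93.54 dB(A).

94 dB(A)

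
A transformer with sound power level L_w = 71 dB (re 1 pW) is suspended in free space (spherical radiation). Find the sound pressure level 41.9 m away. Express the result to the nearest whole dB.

28 dB

The power spreads over a sphere of area 4π·r², so L_p = L_w − 10·log₁₀(4π·r²).
4π·r² = 2.206e+04 m², 10·log₁₀ of that is 43.436 dB.
L_p = 71 − 43.436 = 27.56 dB.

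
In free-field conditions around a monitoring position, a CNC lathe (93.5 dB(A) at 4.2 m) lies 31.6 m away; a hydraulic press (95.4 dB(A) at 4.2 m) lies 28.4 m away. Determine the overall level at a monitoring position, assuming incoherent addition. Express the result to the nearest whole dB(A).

Apply inverse-square spreading to bring every level to the receiver, then sum 10^(L/10).
CNC lathe: 93.5 − 20·log₁₀(31.6/4.2) = 93.5 − 17.53 = 75.97 dB(A).
hydraulic press: 95.4 − 20·log₁₀(28.4/4.2) = 95.4 − 16.60 = 78.80 dB(A).
Σ 10^(L/10) = 1.154e+08 → L_total = 10·log₁₀(1.154e+08) = 80.62 dB(A).

81 dB(A)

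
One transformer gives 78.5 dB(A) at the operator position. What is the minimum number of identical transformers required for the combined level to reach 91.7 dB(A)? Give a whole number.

21

Need L₁ + 10·log₁₀ N ≥ 91.7, i.e. log₁₀ N ≥ 1.32.
N ≥ 10^(13.2/10) = 20.893, so N = 21.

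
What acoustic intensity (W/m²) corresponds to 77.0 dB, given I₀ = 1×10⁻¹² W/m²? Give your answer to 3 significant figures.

I/I₀ = 10^(77.0/10) = 5.012e+07, so I = 5.012e+07 × 10⁻¹² W/m².

5.01e-05 W/m²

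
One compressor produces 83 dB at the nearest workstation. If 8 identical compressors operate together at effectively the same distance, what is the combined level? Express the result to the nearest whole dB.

L_total = L₁ + 10·log₁₀ N for N identical incoherent sources.
L_total = 83 + 10·log₁₀(8) = 83 + 9.031 = 92.03 dB.

92 dB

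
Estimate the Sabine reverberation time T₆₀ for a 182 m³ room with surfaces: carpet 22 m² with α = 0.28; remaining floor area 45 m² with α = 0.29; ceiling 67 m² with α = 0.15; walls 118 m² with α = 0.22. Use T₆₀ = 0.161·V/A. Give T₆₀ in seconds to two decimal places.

Total absorption A = 22·0.28 + 45·0.29 + 67·0.15 + 118·0.22 = 55.22 m² sabins.
T₆₀ = 0.161 × 182 / 55.22 = 0.531 s.

0.53 s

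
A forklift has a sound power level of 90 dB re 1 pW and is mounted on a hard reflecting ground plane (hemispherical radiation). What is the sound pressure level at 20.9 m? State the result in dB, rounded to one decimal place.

The power spreads over a hemisphere of area 2π·r², so L_p = L_w − 10·log₁₀(2π·r²).
2π·r² = 2745 m², 10·log₁₀ of that is 34.385 dB.
L_p = 90 − 34.385 = 55.62 dB.

55.6 dB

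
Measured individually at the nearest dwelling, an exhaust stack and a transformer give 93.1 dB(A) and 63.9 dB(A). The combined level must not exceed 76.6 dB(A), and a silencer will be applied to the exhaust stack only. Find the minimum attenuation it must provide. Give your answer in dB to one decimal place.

The untreated sources together contribute 10^(63.9/10) = 2.455e+06, i.e. 63.90 dB(A).
The limit corresponds to 10^(76.6/10) = 4.571e+07; subtracting the fixed part leaves 4.325e+07 for the exhaust stack, i.e. 76.36 dB(A).
So the exhaust stack must be reduced from 93.1 to 76.36 dB(A): IL = 16.74 dB.

16.7 dB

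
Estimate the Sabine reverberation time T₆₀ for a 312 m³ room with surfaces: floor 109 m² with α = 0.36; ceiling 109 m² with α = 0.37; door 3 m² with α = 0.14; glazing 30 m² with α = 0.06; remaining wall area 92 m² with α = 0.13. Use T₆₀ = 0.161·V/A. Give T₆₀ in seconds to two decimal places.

0.54 s

A = Σ Sᵢαᵢ = 109·0.36 + 109·0.37 + 3·0.14 + 30·0.06 + 92·0.13 = 93.75 m².
T₆₀ = 0.161 × 312 / 93.75 = 0.536 s.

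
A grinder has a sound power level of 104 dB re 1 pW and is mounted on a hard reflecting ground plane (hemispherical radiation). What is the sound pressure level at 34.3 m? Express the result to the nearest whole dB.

65 dB

Free-field hemispherical radiation: L_p = L_w − 10·log₁₀(2π·r²), r = 34.3 m.
2π·r² = 7392 m², 10·log₁₀ of that is 38.688 dB.
L_p = 104 − 38.688 = 65.31 dB.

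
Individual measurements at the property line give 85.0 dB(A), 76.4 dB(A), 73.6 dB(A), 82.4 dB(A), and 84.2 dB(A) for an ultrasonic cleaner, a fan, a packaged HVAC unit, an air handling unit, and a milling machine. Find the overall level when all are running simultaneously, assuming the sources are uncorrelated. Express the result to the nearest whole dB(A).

89 dB(A)

Incoherent sources combine by intensity addition: L_total = 10·log₁₀(Σ 10^(L_i/10)).
Σ 10^(L/10) = 10^(85.0/10) + 10^(76.4/10) + 10^(73.6/10) + 10^(82.4/10) + 10^(84.2/10) = 8.196e+08.
L_total = 10·log₁₀(8.196e+08) = 89.14 dB(A).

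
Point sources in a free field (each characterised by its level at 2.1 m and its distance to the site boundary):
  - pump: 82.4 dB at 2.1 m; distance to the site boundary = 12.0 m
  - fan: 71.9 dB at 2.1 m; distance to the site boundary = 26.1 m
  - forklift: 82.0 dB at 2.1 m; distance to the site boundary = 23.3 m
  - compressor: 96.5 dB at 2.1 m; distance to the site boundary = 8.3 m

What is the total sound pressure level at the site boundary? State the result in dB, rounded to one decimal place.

Propagate each source to the receiver with L = L_ref − 20·log₁₀(r/r_ref), then add intensities.
pump: 82.4 − 20·log₁₀(12.0/2.1) = 82.4 − 15.14 = 67.26 dB.
fan: 71.9 − 20·log₁₀(26.1/2.1) = 71.9 − 21.89 = 50.01 dB.
forklift: 82.0 − 20·log₁₀(23.3/2.1) = 82.0 − 20.90 = 61.10 dB.
compressor: 96.5 − 20·log₁₀(8.3/2.1) = 96.5 − 11.94 = 84.56 dB.
Σ 10^(L/10) = 2.927e+08 → L_total = 10·log₁₀(2.927e+08) = 84.66 dB.

84.7 dB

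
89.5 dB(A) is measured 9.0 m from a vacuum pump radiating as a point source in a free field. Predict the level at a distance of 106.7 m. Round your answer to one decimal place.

Point-source attenuation: ΔL = 20·log₁₀(r₂/r₁) = 20·log₁₀(106.7/9.0) = 21.478 dB.
L₂ = 89.5 − 20·log₁₀(106.7/9.0) = 89.5 − 21.478 = 68.02 dB(A).

68.0 dB(A)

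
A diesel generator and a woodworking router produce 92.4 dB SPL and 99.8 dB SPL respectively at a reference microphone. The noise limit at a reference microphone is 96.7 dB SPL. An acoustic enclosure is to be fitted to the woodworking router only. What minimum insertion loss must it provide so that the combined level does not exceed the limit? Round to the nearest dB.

5 dB

Fixed contribution from the other source: Σ 10^(L/10) = 10^(92.4/10) = 1.738e+09 (92.40 dB SPL).
To meet 96.7 dB SPL overall, the treated woodworking router may contribute at most 10^(96.7/10) − 1.738e+09 = 2.940e+09, i.e. 94.68 dB SPL.
Required insertion loss = 99.8 − 94.68 = 5.12 dB.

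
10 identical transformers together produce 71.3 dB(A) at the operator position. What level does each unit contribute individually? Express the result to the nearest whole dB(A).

61 dB(A)

For N identical incoherent sources L_total = L₁ + 10·log₁₀ N, so L₁ = 71.3 − 10·log₁₀(10) = 71.3 − 10.000.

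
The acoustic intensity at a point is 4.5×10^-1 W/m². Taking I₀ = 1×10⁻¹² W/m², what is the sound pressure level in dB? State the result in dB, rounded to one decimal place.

116.5 dB

L = 10·log₁₀(I/I₀) = 10·log₁₀(4.5×10^-1/10⁻¹²) = 10·log₁₀(4.5×10^11).
L = 10·(0.6532 + 11) = 116.53 dB.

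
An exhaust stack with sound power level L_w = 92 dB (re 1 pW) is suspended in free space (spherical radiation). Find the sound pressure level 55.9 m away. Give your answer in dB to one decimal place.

L_p = L_w − 10·log₁₀(4π·r²) with r = 55.9 m.
4π·r² = 3.927e+04 m², 10·log₁₀ of that is 45.940 dB.
L_p = 92 − 45.940 = 46.06 dB.

46.1 dB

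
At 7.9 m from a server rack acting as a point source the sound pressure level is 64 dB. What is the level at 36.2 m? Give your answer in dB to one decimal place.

50.8 dB

For a point source, L₂ = L₁ − 20·log₁₀(r₂/r₁).
L₂ = 64 − 20·log₁₀(36.2/7.9) = 64 − 13.222 = 50.78 dB.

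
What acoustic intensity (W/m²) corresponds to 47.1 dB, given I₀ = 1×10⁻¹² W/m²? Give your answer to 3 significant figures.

5.13e-08 W/m²

L = 10·log₁₀(I/I₀) ⇒ I = I₀·10^(L/10) = 10⁻¹² × 10^4.71.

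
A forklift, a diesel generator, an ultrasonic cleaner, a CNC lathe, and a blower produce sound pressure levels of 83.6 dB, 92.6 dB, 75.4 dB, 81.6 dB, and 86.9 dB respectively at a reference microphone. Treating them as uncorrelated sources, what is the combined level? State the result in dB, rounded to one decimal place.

For uncorrelated sources the intensities add, so convert each level to linear form, sum, and take 10·log₁₀ of the total.
Σ 10^(L/10) = 10^(83.6/10) + 10^(92.6/10) + 10^(75.4/10) + 10^(81.6/10) + 10^(86.9/10) = 2.718e+09.
L_total = 10·log₁₀(2.718e+09) = 94.34 dB.

94.3 dB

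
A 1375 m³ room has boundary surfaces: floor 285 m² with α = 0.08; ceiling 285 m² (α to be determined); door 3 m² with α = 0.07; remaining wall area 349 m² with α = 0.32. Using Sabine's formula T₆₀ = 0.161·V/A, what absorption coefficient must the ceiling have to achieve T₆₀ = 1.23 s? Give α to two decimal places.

Required total absorption A = 0.161·1375/1.23 = 179.98 m².
Absorption from the other surfaces = 285·0.08 + 3·0.07 + 349·0.32 = 134.69 m², so the ceiling must supply 45.29 m² over 285 m².
α = 45.29/285 = 0.159.

0.16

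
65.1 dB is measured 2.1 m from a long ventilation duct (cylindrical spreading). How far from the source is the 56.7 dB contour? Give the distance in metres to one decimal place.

Line-source spreading drops the level by 10·log₁₀(r₂/r₁); inverting, r₂/r₁ = 10^(ΔL/10).
r₂ = 2.1·10^((65.1−56.7)/10) = 2.1·10^(8.4/10) = 14.53 m.

14.5 m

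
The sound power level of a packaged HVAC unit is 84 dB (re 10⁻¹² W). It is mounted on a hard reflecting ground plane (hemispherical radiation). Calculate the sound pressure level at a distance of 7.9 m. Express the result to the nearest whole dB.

58 dB

L_p = L_w − 10·log₁₀(2π·r²) with r = 7.9 m.
2π·r² = 392.1 m², 10·log₁₀ of that is 25.934 dB.
L_p = 84 − 25.934 = 58.07 dB.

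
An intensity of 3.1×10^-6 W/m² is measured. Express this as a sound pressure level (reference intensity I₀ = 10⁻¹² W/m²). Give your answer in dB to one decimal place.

64.9 dB

I/I₀ = 3.1×10^-6/10⁻¹² = 3.1×10^6, and L = 10·log₁₀(I/I₀).
L = 10·(0.4914 + 6) = 64.91 dB.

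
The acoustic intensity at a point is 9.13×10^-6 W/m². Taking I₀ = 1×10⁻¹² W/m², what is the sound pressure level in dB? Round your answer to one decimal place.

Dividing by I₀ shifts the exponent by 12: I/I₀ = 9.13×10^6.
L = 10·(0.9605 + 6) = 69.60 dB.

69.6 dB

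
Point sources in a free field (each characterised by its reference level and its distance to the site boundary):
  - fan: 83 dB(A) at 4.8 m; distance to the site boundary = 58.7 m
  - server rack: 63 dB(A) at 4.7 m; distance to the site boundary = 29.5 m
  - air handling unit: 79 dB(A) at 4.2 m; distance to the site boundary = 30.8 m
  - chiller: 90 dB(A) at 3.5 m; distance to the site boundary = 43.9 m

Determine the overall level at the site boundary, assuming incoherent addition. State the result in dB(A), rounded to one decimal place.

69.6 dB(A)

First find each source's level at the receiver (point-source: −20·log₁₀(r/r_ref)), then combine on an intensity basis.
fan: 83 − 20·log₁₀(58.7/4.8) = 83 − 21.75 = 61.25 dB(A).
server rack: 63 − 20·log₁₀(29.5/4.7) = 63 − 15.95 = 47.05 dB(A).
air handling unit: 79 − 20·log₁₀(30.8/4.2) = 79 − 17.31 = 61.69 dB(A).
chiller: 90 − 20·log₁₀(43.9/3.5) = 90 − 21.97 = 68.03 dB(A).
Σ 10^(L/10) = 9.218e+06 → L_total = 10·log₁₀(9.218e+06) = 69.65 dB(A).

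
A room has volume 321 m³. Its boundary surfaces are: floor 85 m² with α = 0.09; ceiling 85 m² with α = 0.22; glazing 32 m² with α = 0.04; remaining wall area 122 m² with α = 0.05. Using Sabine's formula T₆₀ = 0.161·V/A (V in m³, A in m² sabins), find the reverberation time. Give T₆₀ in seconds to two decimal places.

1.53 s

A = Σ Sᵢαᵢ = 85·0.09 + 85·0.22 + 32·0.04 + 122·0.05 = 33.73 m².
T₆₀ = 0.161·V/A = 0.161·321/33.73 = 1.532 s.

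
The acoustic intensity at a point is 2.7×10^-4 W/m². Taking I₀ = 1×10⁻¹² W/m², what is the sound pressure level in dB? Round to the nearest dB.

L = 10·log₁₀(I/I₀) = 10·log₁₀(2.7×10^-4/10⁻¹²) = 10·log₁₀(2.7×10^8).
L = 10·(0.4314 + 8) = 84.31 dB.

84 dB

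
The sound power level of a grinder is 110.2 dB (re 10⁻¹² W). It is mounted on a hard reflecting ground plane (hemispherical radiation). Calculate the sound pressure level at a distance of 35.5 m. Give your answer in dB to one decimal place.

71.2 dB

Free-field hemispherical radiation: L_p = L_w − 10·log₁₀(2π·r²), r = 35.5 m.
2π·r² = 7918 m², 10·log₁₀ of that is 38.986 dB.
L_p = 110.2 − 38.986 = 71.21 dB.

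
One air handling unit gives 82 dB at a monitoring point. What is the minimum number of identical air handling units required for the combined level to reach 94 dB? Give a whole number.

N identical sources give L₁ + 10·log₁₀ N, so require 10·log₁₀ N ≥ 94 − 82 = 12.0 dB.
N ≥ 10^(12.0/10) = 15.849, so N = 16.

16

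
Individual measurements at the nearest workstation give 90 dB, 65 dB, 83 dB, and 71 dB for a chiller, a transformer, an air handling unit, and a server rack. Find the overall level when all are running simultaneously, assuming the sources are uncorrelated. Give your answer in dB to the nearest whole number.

91 dB

For uncorrelated sources the intensities add, so convert each level to linear form, sum, and take 10·log₁₀ of the total.
Σ 10^(L/10) = 10^(90/10) + 10^(65/10) + 10^(83/10) + 10^(71/10) = 1.215e+09.
L_total = 10·log₁₀(1.215e+09) = 90.85 dB.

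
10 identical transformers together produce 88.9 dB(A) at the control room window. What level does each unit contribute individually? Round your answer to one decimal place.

For N identical incoherent sources L_total = L₁ + 10·log₁₀ N, so L₁ = 88.9 − 10·log₁₀(10) = 88.9 − 10.000.

78.9 dB(A)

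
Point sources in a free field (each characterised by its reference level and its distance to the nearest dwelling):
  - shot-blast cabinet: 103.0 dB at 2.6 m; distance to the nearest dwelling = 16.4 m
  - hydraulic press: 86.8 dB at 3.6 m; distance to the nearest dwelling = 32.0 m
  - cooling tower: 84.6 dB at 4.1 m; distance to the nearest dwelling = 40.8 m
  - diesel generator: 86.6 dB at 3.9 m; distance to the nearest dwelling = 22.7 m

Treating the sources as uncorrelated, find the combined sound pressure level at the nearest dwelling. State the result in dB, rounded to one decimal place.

87.2 dB

First find each source's level at the receiver (point-source: −20·log₁₀(r/r_ref)), then combine on an intensity basis.
shot-blast cabinet: 103.0 − 20·log₁₀(16.4/2.6) = 103.0 − 16.00 = 87.00 dB.
hydraulic press: 86.8 − 20·log₁₀(32.0/3.6) = 86.8 − 18.98 = 67.82 dB.
cooling tower: 84.6 − 20·log₁₀(40.8/4.1) = 84.6 − 19.96 = 64.64 dB.
diesel generator: 86.6 − 20·log₁₀(22.7/3.9) = 86.6 − 15.30 = 71.30 dB.
Σ 10^(L/10) = 5.239e+08 → L_total = 10·log₁₀(5.239e+08) = 87.19 dB.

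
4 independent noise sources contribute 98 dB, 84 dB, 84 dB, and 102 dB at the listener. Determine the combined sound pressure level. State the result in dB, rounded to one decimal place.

103.6 dB

Incoherent sources combine by intensity addition: L_total = 10·log₁₀(Σ 10^(L_i/10)).
Σ 10^(L/10) = 10^(98/10) + 10^(84/10) + 10^(84/10) + 10^(102/10) = 2.266e+10.
L_total = 10·log₁₀(2.266e+10) = 103.55 dB.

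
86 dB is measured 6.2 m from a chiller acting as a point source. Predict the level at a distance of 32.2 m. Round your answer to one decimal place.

71.7 dB

Point-source attenuation: ΔL = 20·log₁₀(r₂/r₁) = 20·log₁₀(32.2/6.2) = 14.309 dB.
L₂ = 86 − 20·log₁₀(32.2/6.2) = 86 − 14.309 = 71.69 dB.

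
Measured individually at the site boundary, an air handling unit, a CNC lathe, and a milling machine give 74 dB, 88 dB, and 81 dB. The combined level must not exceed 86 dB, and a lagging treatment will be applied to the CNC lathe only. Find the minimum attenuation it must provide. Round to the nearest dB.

4 dB

Fixed contribution from the other sources: Σ 10^(L/10) = 10^(74/10) + 10^(81/10) = 1.510e+08 (81.79 dB).
To meet 86 dB overall, the treated CNC lathe may contribute at most 10^(86/10) − 1.510e+08 = 2.471e+08, i.e. 83.93 dB.
Required insertion loss = 88 − 83.93 = 4.07 dB.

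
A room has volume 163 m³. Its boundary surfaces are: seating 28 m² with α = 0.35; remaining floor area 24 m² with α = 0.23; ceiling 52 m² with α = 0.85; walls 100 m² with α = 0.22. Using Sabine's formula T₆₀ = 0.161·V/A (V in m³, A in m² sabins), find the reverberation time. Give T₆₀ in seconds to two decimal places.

Summing Sᵢαᵢ: 28·0.35 + 24·0.23 + 52·0.85 + 100·0.22 = 81.52 m².
T₆₀ = 0.161 × 163 / 81.52 = 0.322 s.

0.32 s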